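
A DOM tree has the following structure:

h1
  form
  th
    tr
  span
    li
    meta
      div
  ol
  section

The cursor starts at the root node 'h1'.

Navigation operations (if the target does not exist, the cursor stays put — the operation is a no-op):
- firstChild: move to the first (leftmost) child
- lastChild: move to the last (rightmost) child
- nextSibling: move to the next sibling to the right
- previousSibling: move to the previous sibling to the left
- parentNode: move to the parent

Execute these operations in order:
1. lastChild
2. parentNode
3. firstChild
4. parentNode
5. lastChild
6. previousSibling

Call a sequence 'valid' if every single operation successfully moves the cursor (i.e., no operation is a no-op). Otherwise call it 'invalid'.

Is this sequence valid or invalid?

Answer: valid

Derivation:
After 1 (lastChild): section
After 2 (parentNode): h1
After 3 (firstChild): form
After 4 (parentNode): h1
After 5 (lastChild): section
After 6 (previousSibling): ol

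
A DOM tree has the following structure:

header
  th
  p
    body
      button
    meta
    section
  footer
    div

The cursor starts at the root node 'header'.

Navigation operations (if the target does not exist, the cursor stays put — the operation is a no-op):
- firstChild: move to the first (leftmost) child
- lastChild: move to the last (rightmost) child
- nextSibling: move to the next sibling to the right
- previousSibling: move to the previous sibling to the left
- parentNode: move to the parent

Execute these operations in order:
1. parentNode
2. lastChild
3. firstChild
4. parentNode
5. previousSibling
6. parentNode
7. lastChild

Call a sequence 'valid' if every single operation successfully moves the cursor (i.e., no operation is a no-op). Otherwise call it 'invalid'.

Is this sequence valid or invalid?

After 1 (parentNode): header (no-op, stayed)
After 2 (lastChild): footer
After 3 (firstChild): div
After 4 (parentNode): footer
After 5 (previousSibling): p
After 6 (parentNode): header
After 7 (lastChild): footer

Answer: invalid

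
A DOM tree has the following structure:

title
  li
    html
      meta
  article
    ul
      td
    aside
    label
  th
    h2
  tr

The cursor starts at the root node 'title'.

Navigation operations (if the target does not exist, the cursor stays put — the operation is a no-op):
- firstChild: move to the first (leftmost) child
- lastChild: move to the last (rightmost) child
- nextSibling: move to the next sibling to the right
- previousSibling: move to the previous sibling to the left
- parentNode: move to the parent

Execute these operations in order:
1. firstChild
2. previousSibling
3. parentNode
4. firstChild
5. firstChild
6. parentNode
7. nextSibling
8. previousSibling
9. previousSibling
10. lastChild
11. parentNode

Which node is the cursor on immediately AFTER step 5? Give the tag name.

Answer: html

Derivation:
After 1 (firstChild): li
After 2 (previousSibling): li (no-op, stayed)
After 3 (parentNode): title
After 4 (firstChild): li
After 5 (firstChild): html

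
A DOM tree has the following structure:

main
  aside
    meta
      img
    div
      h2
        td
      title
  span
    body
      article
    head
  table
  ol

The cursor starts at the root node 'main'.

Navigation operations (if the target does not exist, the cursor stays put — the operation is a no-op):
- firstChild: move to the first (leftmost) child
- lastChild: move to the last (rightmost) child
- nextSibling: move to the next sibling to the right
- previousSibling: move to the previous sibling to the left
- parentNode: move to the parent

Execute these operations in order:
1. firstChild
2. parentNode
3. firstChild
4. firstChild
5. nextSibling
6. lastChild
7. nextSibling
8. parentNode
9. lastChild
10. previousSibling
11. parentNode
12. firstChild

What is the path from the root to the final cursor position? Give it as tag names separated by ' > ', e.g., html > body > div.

Answer: main > aside > div > h2

Derivation:
After 1 (firstChild): aside
After 2 (parentNode): main
After 3 (firstChild): aside
After 4 (firstChild): meta
After 5 (nextSibling): div
After 6 (lastChild): title
After 7 (nextSibling): title (no-op, stayed)
After 8 (parentNode): div
After 9 (lastChild): title
After 10 (previousSibling): h2
After 11 (parentNode): div
After 12 (firstChild): h2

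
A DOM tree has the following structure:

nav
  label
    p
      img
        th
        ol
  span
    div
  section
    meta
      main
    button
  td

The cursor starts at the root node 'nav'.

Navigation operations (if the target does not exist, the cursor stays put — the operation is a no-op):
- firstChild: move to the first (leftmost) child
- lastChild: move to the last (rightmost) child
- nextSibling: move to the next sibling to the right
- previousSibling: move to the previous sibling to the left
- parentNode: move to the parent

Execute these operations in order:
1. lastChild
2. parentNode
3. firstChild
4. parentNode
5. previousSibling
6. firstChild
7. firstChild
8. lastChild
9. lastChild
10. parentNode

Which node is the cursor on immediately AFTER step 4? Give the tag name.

After 1 (lastChild): td
After 2 (parentNode): nav
After 3 (firstChild): label
After 4 (parentNode): nav

Answer: nav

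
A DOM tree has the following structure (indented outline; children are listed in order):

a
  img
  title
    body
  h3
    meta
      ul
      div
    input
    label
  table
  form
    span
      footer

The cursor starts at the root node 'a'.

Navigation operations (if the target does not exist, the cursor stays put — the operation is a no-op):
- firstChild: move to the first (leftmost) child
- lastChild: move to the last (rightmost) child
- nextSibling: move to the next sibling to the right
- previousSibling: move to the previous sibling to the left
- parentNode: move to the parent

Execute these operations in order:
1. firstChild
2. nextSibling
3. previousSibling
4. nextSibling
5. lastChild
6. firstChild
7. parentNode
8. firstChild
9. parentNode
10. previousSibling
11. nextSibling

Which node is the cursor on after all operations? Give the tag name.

Answer: title

Derivation:
After 1 (firstChild): img
After 2 (nextSibling): title
After 3 (previousSibling): img
After 4 (nextSibling): title
After 5 (lastChild): body
After 6 (firstChild): body (no-op, stayed)
After 7 (parentNode): title
After 8 (firstChild): body
After 9 (parentNode): title
After 10 (previousSibling): img
After 11 (nextSibling): title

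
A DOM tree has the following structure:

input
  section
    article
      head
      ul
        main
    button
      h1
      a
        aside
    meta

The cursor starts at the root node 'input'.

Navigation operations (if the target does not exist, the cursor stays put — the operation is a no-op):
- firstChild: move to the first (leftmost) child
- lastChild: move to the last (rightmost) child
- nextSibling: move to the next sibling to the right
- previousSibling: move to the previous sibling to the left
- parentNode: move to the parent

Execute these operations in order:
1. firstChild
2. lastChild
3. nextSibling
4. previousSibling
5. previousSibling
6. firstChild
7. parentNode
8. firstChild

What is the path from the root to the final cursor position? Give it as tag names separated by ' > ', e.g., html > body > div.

Answer: input > section > article > head

Derivation:
After 1 (firstChild): section
After 2 (lastChild): meta
After 3 (nextSibling): meta (no-op, stayed)
After 4 (previousSibling): button
After 5 (previousSibling): article
After 6 (firstChild): head
After 7 (parentNode): article
After 8 (firstChild): head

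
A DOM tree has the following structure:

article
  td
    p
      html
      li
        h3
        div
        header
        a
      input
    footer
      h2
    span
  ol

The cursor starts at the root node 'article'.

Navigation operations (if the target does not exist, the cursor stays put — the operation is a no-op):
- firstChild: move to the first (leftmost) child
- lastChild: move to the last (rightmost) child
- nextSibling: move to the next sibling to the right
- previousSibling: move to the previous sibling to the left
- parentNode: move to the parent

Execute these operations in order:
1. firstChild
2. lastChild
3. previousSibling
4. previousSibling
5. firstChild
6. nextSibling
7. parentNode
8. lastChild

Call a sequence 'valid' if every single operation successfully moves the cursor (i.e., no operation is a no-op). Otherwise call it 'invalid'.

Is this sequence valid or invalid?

Answer: valid

Derivation:
After 1 (firstChild): td
After 2 (lastChild): span
After 3 (previousSibling): footer
After 4 (previousSibling): p
After 5 (firstChild): html
After 6 (nextSibling): li
After 7 (parentNode): p
After 8 (lastChild): input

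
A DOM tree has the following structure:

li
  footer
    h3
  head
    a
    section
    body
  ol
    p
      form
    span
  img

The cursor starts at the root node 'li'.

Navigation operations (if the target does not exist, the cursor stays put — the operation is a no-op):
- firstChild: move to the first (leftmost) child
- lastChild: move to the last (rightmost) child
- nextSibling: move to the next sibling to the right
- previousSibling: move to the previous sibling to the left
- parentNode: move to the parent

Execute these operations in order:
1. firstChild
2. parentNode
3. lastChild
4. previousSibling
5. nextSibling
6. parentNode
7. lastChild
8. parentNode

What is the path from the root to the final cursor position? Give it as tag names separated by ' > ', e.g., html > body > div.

Answer: li

Derivation:
After 1 (firstChild): footer
After 2 (parentNode): li
After 3 (lastChild): img
After 4 (previousSibling): ol
After 5 (nextSibling): img
After 6 (parentNode): li
After 7 (lastChild): img
After 8 (parentNode): li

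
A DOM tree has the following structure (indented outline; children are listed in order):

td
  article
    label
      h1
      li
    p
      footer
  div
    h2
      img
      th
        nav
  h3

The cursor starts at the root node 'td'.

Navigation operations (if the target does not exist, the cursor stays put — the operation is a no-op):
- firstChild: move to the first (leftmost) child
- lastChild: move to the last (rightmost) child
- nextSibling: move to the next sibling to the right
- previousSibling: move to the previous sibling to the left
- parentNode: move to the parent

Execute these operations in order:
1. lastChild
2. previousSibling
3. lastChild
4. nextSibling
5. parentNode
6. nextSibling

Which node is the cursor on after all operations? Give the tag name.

After 1 (lastChild): h3
After 2 (previousSibling): div
After 3 (lastChild): h2
After 4 (nextSibling): h2 (no-op, stayed)
After 5 (parentNode): div
After 6 (nextSibling): h3

Answer: h3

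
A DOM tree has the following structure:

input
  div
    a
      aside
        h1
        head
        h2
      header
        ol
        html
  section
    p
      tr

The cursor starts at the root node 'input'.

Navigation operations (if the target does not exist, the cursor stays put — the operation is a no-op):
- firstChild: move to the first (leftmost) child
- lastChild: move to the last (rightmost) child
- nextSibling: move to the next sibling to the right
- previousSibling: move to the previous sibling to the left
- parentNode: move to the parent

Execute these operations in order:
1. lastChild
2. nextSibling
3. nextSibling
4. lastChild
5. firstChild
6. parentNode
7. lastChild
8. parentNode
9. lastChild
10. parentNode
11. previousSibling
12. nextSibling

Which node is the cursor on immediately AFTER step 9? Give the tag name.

Answer: tr

Derivation:
After 1 (lastChild): section
After 2 (nextSibling): section (no-op, stayed)
After 3 (nextSibling): section (no-op, stayed)
After 4 (lastChild): p
After 5 (firstChild): tr
After 6 (parentNode): p
After 7 (lastChild): tr
After 8 (parentNode): p
After 9 (lastChild): tr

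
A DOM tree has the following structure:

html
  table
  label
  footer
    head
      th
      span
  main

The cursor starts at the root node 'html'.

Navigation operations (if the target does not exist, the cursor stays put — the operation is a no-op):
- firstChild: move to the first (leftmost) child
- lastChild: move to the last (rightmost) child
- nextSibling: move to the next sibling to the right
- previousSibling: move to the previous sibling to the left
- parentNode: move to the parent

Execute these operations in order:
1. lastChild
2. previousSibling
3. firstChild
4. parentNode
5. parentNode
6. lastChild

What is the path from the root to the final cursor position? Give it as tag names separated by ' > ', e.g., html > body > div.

After 1 (lastChild): main
After 2 (previousSibling): footer
After 3 (firstChild): head
After 4 (parentNode): footer
After 5 (parentNode): html
After 6 (lastChild): main

Answer: html > main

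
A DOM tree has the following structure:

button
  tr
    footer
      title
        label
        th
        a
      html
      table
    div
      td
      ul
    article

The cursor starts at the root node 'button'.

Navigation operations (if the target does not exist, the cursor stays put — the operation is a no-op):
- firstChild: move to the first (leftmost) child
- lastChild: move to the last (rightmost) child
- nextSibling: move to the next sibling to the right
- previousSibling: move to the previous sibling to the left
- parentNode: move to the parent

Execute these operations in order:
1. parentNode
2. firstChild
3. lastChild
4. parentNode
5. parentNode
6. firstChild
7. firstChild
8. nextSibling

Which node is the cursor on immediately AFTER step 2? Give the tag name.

Answer: tr

Derivation:
After 1 (parentNode): button (no-op, stayed)
After 2 (firstChild): tr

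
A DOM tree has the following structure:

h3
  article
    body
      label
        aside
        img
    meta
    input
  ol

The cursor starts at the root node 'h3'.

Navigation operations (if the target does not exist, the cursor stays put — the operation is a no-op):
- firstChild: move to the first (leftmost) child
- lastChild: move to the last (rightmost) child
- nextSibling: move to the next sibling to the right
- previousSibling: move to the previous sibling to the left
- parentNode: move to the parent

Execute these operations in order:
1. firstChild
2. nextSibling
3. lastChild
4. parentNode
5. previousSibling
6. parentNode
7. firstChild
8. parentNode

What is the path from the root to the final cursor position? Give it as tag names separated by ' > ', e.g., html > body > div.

Answer: h3

Derivation:
After 1 (firstChild): article
After 2 (nextSibling): ol
After 3 (lastChild): ol (no-op, stayed)
After 4 (parentNode): h3
After 5 (previousSibling): h3 (no-op, stayed)
After 6 (parentNode): h3 (no-op, stayed)
After 7 (firstChild): article
After 8 (parentNode): h3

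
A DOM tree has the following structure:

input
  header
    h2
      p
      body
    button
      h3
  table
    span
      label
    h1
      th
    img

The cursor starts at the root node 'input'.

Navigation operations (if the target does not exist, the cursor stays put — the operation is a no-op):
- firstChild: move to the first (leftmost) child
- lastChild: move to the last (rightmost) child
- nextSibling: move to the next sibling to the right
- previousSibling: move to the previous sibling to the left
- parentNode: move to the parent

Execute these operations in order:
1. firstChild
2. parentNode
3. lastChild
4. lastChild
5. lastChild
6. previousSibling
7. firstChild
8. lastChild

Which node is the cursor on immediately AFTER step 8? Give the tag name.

Answer: th

Derivation:
After 1 (firstChild): header
After 2 (parentNode): input
After 3 (lastChild): table
After 4 (lastChild): img
After 5 (lastChild): img (no-op, stayed)
After 6 (previousSibling): h1
After 7 (firstChild): th
After 8 (lastChild): th (no-op, stayed)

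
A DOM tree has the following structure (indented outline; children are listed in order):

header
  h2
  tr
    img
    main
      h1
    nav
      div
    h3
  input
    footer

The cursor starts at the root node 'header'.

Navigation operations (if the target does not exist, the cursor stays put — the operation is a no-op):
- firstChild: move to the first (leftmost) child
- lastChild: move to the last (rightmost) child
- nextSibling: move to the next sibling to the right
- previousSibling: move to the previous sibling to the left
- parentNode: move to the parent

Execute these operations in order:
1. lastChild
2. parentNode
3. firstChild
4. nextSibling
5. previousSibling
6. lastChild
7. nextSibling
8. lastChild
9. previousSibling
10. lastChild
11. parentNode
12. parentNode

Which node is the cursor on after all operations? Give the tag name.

After 1 (lastChild): input
After 2 (parentNode): header
After 3 (firstChild): h2
After 4 (nextSibling): tr
After 5 (previousSibling): h2
After 6 (lastChild): h2 (no-op, stayed)
After 7 (nextSibling): tr
After 8 (lastChild): h3
After 9 (previousSibling): nav
After 10 (lastChild): div
After 11 (parentNode): nav
After 12 (parentNode): tr

Answer: tr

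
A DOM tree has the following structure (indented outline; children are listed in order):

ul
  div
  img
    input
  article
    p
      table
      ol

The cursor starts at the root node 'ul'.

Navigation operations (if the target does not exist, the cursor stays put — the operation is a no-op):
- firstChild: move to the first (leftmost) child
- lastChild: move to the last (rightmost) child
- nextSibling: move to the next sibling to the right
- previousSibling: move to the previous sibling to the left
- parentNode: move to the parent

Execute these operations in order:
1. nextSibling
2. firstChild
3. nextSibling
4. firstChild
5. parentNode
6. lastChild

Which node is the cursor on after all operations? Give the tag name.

After 1 (nextSibling): ul (no-op, stayed)
After 2 (firstChild): div
After 3 (nextSibling): img
After 4 (firstChild): input
After 5 (parentNode): img
After 6 (lastChild): input

Answer: input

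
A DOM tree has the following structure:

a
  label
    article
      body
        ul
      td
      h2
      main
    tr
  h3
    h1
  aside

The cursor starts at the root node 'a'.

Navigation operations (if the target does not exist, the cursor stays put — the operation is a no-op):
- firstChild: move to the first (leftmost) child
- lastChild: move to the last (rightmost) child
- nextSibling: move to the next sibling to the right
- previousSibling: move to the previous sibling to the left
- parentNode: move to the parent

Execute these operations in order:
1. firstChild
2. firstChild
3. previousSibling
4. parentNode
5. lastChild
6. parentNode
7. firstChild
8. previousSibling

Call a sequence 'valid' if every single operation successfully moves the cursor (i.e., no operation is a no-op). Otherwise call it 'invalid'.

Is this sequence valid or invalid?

Answer: invalid

Derivation:
After 1 (firstChild): label
After 2 (firstChild): article
After 3 (previousSibling): article (no-op, stayed)
After 4 (parentNode): label
After 5 (lastChild): tr
After 6 (parentNode): label
After 7 (firstChild): article
After 8 (previousSibling): article (no-op, stayed)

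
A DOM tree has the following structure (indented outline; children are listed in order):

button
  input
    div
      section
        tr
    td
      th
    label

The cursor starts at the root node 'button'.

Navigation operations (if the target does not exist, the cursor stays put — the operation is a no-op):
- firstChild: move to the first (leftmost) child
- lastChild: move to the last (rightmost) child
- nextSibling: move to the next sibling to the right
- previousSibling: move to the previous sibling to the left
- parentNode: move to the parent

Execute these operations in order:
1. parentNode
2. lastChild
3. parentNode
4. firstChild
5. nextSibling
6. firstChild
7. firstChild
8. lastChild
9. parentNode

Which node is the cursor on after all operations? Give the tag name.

Answer: section

Derivation:
After 1 (parentNode): button (no-op, stayed)
After 2 (lastChild): input
After 3 (parentNode): button
After 4 (firstChild): input
After 5 (nextSibling): input (no-op, stayed)
After 6 (firstChild): div
After 7 (firstChild): section
After 8 (lastChild): tr
After 9 (parentNode): section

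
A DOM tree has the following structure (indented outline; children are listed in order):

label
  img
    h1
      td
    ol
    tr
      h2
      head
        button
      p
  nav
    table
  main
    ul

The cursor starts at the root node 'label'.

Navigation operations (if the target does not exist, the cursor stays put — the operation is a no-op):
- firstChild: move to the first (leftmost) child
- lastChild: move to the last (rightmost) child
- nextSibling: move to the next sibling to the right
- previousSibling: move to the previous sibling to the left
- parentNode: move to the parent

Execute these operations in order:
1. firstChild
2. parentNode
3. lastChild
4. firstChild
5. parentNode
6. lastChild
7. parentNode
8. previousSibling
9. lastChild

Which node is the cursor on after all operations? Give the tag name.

After 1 (firstChild): img
After 2 (parentNode): label
After 3 (lastChild): main
After 4 (firstChild): ul
After 5 (parentNode): main
After 6 (lastChild): ul
After 7 (parentNode): main
After 8 (previousSibling): nav
After 9 (lastChild): table

Answer: table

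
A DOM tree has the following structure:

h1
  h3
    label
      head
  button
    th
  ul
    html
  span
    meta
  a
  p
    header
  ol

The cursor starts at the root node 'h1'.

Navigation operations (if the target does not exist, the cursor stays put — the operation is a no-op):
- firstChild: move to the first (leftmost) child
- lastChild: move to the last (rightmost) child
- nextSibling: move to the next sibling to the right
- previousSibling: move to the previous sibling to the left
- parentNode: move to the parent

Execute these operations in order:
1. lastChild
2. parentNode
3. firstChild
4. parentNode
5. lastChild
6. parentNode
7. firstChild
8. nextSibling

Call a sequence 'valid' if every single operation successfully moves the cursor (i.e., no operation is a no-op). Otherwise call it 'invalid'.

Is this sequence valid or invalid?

Answer: valid

Derivation:
After 1 (lastChild): ol
After 2 (parentNode): h1
After 3 (firstChild): h3
After 4 (parentNode): h1
After 5 (lastChild): ol
After 6 (parentNode): h1
After 7 (firstChild): h3
After 8 (nextSibling): button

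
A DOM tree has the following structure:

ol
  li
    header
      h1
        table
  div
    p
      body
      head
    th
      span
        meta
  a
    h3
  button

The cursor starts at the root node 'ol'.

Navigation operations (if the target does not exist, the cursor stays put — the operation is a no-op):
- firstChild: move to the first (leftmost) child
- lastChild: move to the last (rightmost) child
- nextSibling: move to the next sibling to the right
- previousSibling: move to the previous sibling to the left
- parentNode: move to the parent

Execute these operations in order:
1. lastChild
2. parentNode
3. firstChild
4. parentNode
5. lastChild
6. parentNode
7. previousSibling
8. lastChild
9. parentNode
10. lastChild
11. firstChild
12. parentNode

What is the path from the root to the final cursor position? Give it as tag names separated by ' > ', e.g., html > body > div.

Answer: ol

Derivation:
After 1 (lastChild): button
After 2 (parentNode): ol
After 3 (firstChild): li
After 4 (parentNode): ol
After 5 (lastChild): button
After 6 (parentNode): ol
After 7 (previousSibling): ol (no-op, stayed)
After 8 (lastChild): button
After 9 (parentNode): ol
After 10 (lastChild): button
After 11 (firstChild): button (no-op, stayed)
After 12 (parentNode): ol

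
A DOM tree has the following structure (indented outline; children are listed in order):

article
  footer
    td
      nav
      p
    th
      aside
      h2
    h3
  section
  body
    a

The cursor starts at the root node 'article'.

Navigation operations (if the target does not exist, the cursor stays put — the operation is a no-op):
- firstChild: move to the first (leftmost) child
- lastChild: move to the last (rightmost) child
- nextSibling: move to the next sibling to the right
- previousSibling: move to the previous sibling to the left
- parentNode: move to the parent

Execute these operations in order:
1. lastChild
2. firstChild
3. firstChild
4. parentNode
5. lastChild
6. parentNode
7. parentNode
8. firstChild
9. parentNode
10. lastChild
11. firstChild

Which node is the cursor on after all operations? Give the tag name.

Answer: a

Derivation:
After 1 (lastChild): body
After 2 (firstChild): a
After 3 (firstChild): a (no-op, stayed)
After 4 (parentNode): body
After 5 (lastChild): a
After 6 (parentNode): body
After 7 (parentNode): article
After 8 (firstChild): footer
After 9 (parentNode): article
After 10 (lastChild): body
After 11 (firstChild): a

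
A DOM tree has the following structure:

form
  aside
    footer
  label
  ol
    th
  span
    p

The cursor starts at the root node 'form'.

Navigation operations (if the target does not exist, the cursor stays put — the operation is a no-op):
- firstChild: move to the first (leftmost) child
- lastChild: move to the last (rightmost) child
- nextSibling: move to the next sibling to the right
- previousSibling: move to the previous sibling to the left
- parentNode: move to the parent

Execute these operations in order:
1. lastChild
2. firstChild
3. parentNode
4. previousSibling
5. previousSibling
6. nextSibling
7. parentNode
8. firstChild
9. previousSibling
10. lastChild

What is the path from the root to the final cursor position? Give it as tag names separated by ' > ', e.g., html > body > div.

After 1 (lastChild): span
After 2 (firstChild): p
After 3 (parentNode): span
After 4 (previousSibling): ol
After 5 (previousSibling): label
After 6 (nextSibling): ol
After 7 (parentNode): form
After 8 (firstChild): aside
After 9 (previousSibling): aside (no-op, stayed)
After 10 (lastChild): footer

Answer: form > aside > footer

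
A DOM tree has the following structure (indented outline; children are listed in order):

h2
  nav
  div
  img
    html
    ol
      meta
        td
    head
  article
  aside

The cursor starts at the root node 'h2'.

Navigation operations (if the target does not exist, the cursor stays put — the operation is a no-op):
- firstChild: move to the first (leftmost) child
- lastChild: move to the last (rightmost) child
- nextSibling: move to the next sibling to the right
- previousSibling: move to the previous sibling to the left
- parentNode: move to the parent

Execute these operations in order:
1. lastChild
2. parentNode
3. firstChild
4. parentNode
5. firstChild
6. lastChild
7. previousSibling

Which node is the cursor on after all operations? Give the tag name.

Answer: nav

Derivation:
After 1 (lastChild): aside
After 2 (parentNode): h2
After 3 (firstChild): nav
After 4 (parentNode): h2
After 5 (firstChild): nav
After 6 (lastChild): nav (no-op, stayed)
After 7 (previousSibling): nav (no-op, stayed)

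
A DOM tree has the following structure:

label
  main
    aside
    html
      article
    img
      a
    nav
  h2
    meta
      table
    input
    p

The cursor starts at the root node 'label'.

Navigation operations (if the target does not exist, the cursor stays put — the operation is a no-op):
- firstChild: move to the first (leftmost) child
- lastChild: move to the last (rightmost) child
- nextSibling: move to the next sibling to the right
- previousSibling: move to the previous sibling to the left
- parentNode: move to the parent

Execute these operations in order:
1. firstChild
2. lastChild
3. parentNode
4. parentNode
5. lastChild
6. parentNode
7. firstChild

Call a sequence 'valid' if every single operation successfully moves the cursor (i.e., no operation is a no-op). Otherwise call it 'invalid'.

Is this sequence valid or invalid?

Answer: valid

Derivation:
After 1 (firstChild): main
After 2 (lastChild): nav
After 3 (parentNode): main
After 4 (parentNode): label
After 5 (lastChild): h2
After 6 (parentNode): label
After 7 (firstChild): main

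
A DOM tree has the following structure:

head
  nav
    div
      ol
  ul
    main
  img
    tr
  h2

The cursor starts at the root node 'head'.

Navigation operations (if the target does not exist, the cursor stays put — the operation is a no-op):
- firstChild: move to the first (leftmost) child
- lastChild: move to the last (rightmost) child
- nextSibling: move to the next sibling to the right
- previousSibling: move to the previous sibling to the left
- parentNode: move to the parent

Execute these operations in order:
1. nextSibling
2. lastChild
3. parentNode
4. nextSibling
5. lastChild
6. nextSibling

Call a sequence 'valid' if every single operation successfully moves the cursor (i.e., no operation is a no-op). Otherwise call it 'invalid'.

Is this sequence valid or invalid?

After 1 (nextSibling): head (no-op, stayed)
After 2 (lastChild): h2
After 3 (parentNode): head
After 4 (nextSibling): head (no-op, stayed)
After 5 (lastChild): h2
After 6 (nextSibling): h2 (no-op, stayed)

Answer: invalid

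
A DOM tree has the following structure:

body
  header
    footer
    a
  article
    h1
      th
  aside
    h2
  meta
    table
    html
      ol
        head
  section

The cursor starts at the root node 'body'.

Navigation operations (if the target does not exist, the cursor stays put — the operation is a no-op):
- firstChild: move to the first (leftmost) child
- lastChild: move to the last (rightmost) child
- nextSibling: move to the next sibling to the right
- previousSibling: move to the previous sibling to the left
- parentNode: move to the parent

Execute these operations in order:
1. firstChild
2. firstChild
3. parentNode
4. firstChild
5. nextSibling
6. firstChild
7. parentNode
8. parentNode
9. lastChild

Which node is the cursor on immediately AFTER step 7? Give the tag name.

After 1 (firstChild): header
After 2 (firstChild): footer
After 3 (parentNode): header
After 4 (firstChild): footer
After 5 (nextSibling): a
After 6 (firstChild): a (no-op, stayed)
After 7 (parentNode): header

Answer: header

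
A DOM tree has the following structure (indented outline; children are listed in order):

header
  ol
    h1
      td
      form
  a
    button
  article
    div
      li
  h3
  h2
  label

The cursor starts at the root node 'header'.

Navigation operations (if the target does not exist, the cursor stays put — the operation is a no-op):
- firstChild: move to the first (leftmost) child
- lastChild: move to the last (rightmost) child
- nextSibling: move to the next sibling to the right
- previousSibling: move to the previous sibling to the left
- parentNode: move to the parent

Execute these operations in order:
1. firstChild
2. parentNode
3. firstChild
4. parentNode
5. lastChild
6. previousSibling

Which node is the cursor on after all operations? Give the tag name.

After 1 (firstChild): ol
After 2 (parentNode): header
After 3 (firstChild): ol
After 4 (parentNode): header
After 5 (lastChild): label
After 6 (previousSibling): h2

Answer: h2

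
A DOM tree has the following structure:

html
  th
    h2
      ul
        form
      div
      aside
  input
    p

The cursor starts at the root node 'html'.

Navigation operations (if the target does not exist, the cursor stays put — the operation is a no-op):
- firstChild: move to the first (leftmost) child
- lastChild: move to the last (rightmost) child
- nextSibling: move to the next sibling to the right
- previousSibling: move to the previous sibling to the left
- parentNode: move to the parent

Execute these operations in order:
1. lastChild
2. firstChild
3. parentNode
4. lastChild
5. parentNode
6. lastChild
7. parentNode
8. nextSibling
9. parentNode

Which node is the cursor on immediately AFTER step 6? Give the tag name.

Answer: p

Derivation:
After 1 (lastChild): input
After 2 (firstChild): p
After 3 (parentNode): input
After 4 (lastChild): p
After 5 (parentNode): input
After 6 (lastChild): p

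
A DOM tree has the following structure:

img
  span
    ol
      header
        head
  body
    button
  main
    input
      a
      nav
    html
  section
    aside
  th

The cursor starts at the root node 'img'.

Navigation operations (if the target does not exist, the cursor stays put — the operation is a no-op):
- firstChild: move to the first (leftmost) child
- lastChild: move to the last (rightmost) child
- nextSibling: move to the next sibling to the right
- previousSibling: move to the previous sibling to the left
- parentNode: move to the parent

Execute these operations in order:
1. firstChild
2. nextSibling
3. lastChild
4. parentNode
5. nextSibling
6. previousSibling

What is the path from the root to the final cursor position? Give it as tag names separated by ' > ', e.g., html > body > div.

Answer: img > body

Derivation:
After 1 (firstChild): span
After 2 (nextSibling): body
After 3 (lastChild): button
After 4 (parentNode): body
After 5 (nextSibling): main
After 6 (previousSibling): body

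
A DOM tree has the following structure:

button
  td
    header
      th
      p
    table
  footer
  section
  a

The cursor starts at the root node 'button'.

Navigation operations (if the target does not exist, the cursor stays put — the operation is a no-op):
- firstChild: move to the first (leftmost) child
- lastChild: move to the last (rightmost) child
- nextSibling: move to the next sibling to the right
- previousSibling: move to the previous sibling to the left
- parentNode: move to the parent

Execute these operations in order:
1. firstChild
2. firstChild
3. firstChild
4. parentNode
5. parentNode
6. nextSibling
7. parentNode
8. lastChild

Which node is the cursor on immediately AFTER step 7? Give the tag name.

After 1 (firstChild): td
After 2 (firstChild): header
After 3 (firstChild): th
After 4 (parentNode): header
After 5 (parentNode): td
After 6 (nextSibling): footer
After 7 (parentNode): button

Answer: button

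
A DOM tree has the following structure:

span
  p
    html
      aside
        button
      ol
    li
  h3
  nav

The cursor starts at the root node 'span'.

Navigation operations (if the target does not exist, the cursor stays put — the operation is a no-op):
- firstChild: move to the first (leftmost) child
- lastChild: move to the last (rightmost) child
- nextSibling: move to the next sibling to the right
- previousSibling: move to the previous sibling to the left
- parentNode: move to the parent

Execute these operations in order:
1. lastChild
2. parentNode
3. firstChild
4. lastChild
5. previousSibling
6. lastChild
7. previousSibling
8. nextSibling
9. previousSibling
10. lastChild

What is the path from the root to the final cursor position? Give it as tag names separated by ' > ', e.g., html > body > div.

Answer: span > p > html > aside > button

Derivation:
After 1 (lastChild): nav
After 2 (parentNode): span
After 3 (firstChild): p
After 4 (lastChild): li
After 5 (previousSibling): html
After 6 (lastChild): ol
After 7 (previousSibling): aside
After 8 (nextSibling): ol
After 9 (previousSibling): aside
After 10 (lastChild): button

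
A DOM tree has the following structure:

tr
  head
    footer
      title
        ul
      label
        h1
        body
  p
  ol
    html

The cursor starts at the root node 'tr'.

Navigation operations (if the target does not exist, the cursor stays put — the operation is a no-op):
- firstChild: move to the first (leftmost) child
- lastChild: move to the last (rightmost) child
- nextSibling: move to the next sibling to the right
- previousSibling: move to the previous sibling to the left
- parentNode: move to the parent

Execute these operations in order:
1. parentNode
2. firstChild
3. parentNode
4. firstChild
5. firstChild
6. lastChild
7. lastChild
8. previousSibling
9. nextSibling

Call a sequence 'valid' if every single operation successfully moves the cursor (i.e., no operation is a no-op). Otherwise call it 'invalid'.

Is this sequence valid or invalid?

Answer: invalid

Derivation:
After 1 (parentNode): tr (no-op, stayed)
After 2 (firstChild): head
After 3 (parentNode): tr
After 4 (firstChild): head
After 5 (firstChild): footer
After 6 (lastChild): label
After 7 (lastChild): body
After 8 (previousSibling): h1
After 9 (nextSibling): body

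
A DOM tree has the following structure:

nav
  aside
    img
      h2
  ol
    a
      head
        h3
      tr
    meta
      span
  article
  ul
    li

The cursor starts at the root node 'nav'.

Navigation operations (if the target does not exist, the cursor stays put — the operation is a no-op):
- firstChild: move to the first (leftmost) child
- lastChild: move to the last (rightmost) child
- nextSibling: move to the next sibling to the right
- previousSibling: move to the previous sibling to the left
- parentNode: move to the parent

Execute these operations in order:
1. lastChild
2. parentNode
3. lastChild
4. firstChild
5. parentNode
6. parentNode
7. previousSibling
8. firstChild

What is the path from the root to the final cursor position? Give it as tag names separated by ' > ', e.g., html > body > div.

After 1 (lastChild): ul
After 2 (parentNode): nav
After 3 (lastChild): ul
After 4 (firstChild): li
After 5 (parentNode): ul
After 6 (parentNode): nav
After 7 (previousSibling): nav (no-op, stayed)
After 8 (firstChild): aside

Answer: nav > aside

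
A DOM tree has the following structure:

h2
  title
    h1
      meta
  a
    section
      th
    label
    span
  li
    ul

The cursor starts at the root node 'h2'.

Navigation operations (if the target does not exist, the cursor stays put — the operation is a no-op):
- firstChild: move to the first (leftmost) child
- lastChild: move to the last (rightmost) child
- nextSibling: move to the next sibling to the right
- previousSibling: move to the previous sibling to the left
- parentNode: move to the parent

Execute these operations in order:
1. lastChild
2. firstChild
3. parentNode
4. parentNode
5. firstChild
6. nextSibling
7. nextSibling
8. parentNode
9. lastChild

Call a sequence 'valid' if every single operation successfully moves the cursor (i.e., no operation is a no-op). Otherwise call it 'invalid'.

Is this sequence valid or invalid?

After 1 (lastChild): li
After 2 (firstChild): ul
After 3 (parentNode): li
After 4 (parentNode): h2
After 5 (firstChild): title
After 6 (nextSibling): a
After 7 (nextSibling): li
After 8 (parentNode): h2
After 9 (lastChild): li

Answer: valid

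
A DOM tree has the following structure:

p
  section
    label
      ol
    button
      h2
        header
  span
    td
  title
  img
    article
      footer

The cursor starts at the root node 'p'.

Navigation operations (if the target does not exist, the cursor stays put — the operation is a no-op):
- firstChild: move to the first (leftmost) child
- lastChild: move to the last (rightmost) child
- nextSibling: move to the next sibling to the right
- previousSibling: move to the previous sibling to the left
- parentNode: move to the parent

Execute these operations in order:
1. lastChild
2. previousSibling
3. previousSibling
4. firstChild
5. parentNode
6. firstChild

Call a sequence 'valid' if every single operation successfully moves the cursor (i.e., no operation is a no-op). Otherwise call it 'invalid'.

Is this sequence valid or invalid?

Answer: valid

Derivation:
After 1 (lastChild): img
After 2 (previousSibling): title
After 3 (previousSibling): span
After 4 (firstChild): td
After 5 (parentNode): span
After 6 (firstChild): td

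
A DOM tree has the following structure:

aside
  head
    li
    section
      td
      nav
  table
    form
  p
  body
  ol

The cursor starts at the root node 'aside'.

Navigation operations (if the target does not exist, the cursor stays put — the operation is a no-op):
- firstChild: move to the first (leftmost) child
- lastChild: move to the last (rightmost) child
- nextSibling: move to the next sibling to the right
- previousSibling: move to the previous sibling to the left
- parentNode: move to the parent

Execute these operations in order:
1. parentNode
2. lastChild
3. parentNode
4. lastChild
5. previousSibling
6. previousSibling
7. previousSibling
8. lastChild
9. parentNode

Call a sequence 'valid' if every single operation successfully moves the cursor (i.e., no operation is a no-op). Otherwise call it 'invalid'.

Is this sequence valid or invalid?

Answer: invalid

Derivation:
After 1 (parentNode): aside (no-op, stayed)
After 2 (lastChild): ol
After 3 (parentNode): aside
After 4 (lastChild): ol
After 5 (previousSibling): body
After 6 (previousSibling): p
After 7 (previousSibling): table
After 8 (lastChild): form
After 9 (parentNode): table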